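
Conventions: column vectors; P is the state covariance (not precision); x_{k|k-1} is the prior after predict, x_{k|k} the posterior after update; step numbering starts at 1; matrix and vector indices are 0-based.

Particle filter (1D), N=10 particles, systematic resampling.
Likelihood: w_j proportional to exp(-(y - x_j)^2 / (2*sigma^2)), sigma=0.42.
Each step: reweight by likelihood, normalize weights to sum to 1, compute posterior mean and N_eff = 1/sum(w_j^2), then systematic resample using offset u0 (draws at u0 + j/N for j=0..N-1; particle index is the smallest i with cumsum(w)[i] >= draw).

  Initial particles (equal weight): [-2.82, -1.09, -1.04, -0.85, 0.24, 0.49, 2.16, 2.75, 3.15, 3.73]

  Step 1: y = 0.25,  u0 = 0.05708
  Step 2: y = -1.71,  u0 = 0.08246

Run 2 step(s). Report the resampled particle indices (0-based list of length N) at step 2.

resampled_idx = [0, 0, 1, 2, 2, 3, 3, 4, 4, 8]

step 1: w=[0.0000, 0.0032, 0.0047, 0.0171, 0.5271, 0.4478, 0.0000, 0.0000, 0.0000, 0.0000]  mean=0.3230  Neff=2.0889  idx=[4, 4, 4, 4, 4, 5, 5, 5, 5, 5]
step 2: w=[0.1900, 0.1900, 0.1900, 0.1900, 0.1900, 0.0100, 0.0100, 0.0100, 0.0100, 0.0100]  mean=0.2525  Neff=5.5268  idx=[0, 0, 1, 2, 2, 3, 3, 4, 4, 8]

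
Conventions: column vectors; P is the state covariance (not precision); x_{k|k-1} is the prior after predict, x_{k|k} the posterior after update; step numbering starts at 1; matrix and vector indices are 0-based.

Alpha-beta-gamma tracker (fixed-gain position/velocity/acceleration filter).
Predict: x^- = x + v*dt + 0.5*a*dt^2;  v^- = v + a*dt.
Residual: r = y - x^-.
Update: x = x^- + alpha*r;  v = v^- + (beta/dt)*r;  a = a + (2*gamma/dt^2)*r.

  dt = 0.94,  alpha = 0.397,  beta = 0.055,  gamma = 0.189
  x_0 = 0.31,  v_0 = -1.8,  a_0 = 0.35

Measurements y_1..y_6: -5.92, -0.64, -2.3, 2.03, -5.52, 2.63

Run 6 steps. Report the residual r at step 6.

step 1: x_pred=-1.2274  r=-4.6926  x^+=-3.0903  v^+=-1.7456  a^+=-1.6575
step 2: x_pred=-5.4635  r=4.8235  x^+=-3.5485  v^+=-3.0214  a^+=0.4060
step 3: x_pred=-6.2093  r=3.9093  x^+=-4.6573  v^+=-2.4110  a^+=2.0783
step 4: x_pred=-6.0055  r=8.0355  x^+=-2.8154  v^+=0.0128  a^+=5.5159
step 5: x_pred=-0.3665  r=-5.1535  x^+=-2.4124  v^+=4.8962  a^+=3.3112
step 6: x_pred=3.6529  r=-1.0229  x^+=3.2468  v^+=7.9489  a^+=2.8736

resid = -1.0229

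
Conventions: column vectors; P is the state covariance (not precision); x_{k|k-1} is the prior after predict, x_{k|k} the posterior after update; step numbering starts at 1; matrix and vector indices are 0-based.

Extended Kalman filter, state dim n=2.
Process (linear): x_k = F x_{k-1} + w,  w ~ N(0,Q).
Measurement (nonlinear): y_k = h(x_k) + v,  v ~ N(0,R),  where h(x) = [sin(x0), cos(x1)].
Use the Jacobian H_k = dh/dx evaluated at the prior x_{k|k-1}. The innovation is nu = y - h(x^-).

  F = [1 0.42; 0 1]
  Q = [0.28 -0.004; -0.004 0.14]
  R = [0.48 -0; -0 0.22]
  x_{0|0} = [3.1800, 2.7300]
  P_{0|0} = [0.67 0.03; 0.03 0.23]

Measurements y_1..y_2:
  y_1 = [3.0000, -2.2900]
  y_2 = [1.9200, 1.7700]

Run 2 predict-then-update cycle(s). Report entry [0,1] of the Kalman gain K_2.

K[0,1] = 0.0223

step 1: x^-=[4.3266, 2.7300]  P^-=[1.0158 0.1226; 0.1226 0.3700]  H_jac=[-0.3763 0.0000; 0.0000 -0.4001]  S=[0.6238 0.0185; 0.0185 0.2792]  K=[-0.6087 -0.1354; -0.0584 -0.5263]  nu=[3.9265, -1.3735]  x^+=[2.1225, 3.2236]  P^+=[0.7765 0.0745; 0.0745 0.2894]
step 2: x^-=[3.4765, 3.2236]  P^-=[1.1701 0.1920; 0.1920 0.4294]  H_jac=[-0.9445 0.0000; 0.0000 0.0819]  S=[1.5237 -0.0149; -0.0149 0.2229]  K=[-0.7250 0.0223; -0.1176 0.1500]  nu=[2.2486, 2.7666]  x^+=[1.9077, 3.3743]  P^+=[0.3685 0.0597; 0.0597 0.4028]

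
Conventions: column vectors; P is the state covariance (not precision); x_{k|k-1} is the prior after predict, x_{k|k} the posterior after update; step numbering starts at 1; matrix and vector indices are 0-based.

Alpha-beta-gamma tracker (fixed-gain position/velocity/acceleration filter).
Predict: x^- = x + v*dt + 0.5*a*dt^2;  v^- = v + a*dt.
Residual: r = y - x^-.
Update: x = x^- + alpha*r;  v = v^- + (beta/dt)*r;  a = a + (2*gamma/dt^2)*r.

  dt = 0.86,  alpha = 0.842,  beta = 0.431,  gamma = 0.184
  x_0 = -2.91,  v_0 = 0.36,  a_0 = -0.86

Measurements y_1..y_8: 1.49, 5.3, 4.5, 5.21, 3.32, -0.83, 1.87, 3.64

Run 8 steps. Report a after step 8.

step 1: x_pred=-2.9184  r=4.4084  x^+=0.7935  v^+=1.8297  a^+=1.3335
step 2: x_pred=2.8602  r=2.4398  x^+=4.9145  v^+=4.1993  a^+=2.5475
step 3: x_pred=9.4679  r=-4.9679  x^+=5.2849  v^+=3.9004  a^+=0.0756
step 4: x_pred=8.6672  r=-3.4572  x^+=5.7562  v^+=2.2327  a^+=-1.6446
step 5: x_pred=7.0682  r=-3.7482  x^+=3.9122  v^+=-1.0601  a^+=-3.5096
step 6: x_pred=1.7027  r=-2.5327  x^+=-0.4298  v^+=-5.3476  a^+=-4.7698
step 7: x_pred=-6.7927  r=8.6627  x^+=0.5013  v^+=-5.1082  a^+=-0.4595
step 8: x_pred=-4.0617  r=7.7017  x^+=2.4231  v^+=-1.6436  a^+=3.3726

a_post = 3.3726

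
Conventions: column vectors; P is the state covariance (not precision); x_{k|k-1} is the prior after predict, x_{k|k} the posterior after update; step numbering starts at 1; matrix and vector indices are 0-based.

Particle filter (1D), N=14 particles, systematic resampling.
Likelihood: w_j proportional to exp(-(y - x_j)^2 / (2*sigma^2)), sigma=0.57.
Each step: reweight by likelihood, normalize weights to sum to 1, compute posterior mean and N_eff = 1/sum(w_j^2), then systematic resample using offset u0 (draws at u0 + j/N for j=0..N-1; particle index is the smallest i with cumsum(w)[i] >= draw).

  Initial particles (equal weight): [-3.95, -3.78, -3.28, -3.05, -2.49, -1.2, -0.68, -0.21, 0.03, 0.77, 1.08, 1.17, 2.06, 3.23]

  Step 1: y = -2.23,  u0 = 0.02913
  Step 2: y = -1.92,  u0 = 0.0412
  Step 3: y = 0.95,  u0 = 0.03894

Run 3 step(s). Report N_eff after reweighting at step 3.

step 1: w=[0.0062, 0.0146, 0.1080, 0.2093, 0.5309, 0.1151, 0.0146, 0.0011, 0.0002, 0.0000, 0.0000, 0.0000, 0.0000, 0.0000]  mean=-2.5424  Neff=2.8490  idx=[2, 2, 3, 3, 3, 4, 4, 4, 4, 4, 4, 4, 5, 5]
step 2: w=[0.0102, 0.0102, 0.0247, 0.0247, 0.0247, 0.1067, 0.1067, 0.1067, 0.1067, 0.1067, 0.1067, 0.1067, 0.0792, 0.0792]  mean=-2.3431  Neff=10.6012  idx=[2, 5, 5, 6, 7, 7, 8, 9, 9, 10, 11, 11, 12, 13]
step 3: w=[0.0000, 0.0000, 0.0000, 0.0000, 0.0000, 0.0000, 0.0000, 0.0000, 0.0000, 0.0000, 0.0000, 0.0000, 0.5000, 0.5000]  mean=-1.2001  Neff=2.0003  idx=[12, 12, 12, 12, 12, 12, 12, 13, 13, 13, 13, 13, 13, 13]

N_eff = 2.0003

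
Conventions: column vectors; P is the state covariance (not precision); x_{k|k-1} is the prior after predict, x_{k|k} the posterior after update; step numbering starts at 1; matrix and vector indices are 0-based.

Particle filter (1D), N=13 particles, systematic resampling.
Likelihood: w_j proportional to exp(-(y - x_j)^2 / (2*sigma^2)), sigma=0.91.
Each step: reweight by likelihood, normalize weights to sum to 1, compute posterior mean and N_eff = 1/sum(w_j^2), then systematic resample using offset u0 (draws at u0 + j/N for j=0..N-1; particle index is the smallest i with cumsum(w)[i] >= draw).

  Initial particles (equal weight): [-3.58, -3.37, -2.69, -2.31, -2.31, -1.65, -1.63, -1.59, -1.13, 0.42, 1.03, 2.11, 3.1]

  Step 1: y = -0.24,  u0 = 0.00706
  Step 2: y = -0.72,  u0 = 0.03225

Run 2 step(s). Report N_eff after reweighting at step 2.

N_eff = 10.8720

step 1: w=[0.0004, 0.0009, 0.0091, 0.0257, 0.0257, 0.1028, 0.1063, 0.1136, 0.2116, 0.2624, 0.1289, 0.0122, 0.0004]  mean=-0.6404  Neff=6.0029  idx=[2, 5, 5, 6, 7, 8, 8, 8, 9, 9, 9, 9, 10]
step 2: w=[0.0133, 0.0822, 0.0822, 0.0841, 0.0878, 0.1252, 0.1252, 0.1252, 0.0632, 0.0632, 0.0632, 0.0632, 0.0218]  mean=-0.8795  Neff=10.8720  idx=[1, 2, 3, 4, 4, 5, 6, 6, 7, 7, 9, 10, 11]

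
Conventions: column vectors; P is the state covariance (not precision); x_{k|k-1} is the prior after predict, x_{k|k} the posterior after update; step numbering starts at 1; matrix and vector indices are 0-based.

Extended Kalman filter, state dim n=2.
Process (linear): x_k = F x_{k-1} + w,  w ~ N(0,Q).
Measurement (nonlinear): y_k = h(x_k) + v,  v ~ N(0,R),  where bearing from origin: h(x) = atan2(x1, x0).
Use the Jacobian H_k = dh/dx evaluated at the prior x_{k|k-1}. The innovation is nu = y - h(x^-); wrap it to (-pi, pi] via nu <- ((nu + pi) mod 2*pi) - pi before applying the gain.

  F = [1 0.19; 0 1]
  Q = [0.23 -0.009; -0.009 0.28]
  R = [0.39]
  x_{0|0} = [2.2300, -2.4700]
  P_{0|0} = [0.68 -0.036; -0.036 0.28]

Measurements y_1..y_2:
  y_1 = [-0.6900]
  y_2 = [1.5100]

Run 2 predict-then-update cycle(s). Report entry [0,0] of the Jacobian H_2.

step 1: x^-=[1.7607, -2.4700]  P^-=[0.9064 0.0082; 0.0082 0.5600]  H_jac=[0.2685 0.1914]  S=[0.4767]  K=[0.5138; 0.2294]  nu=[0.2615]  x^+=[1.8951, -2.4100]  P^+=[0.7806 -0.0480; -0.0480 0.5349]
step 2: x^-=[1.4372, -2.4100]  P^-=[1.0117 0.0446; 0.0446 0.8149]  H_jac=[0.3061 0.1825]  S=[0.5169]  K=[0.6148; 0.3142]  nu=[2.5431]  x^+=[3.0007, -1.6110]  P^+=[0.8163 -0.0552; -0.0552 0.7639]

H_jac[0,0] = 0.3061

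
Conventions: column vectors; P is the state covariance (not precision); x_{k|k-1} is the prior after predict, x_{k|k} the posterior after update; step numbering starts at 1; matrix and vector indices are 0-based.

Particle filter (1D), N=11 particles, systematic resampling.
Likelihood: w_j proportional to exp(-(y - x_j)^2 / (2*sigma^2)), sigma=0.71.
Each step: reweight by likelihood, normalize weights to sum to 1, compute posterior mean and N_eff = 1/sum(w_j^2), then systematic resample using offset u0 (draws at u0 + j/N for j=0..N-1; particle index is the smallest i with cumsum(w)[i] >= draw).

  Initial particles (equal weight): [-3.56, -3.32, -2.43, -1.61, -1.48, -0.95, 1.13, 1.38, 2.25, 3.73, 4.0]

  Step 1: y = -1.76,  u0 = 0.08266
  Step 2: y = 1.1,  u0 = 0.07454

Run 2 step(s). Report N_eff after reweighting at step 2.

step 1: w=[0.0126, 0.0280, 0.2005, 0.3060, 0.2895, 0.1632, 0.0001, 0.0000, 0.0000, 0.0000, 0.0000]  mean=-1.7012  Neff=4.0769  idx=[2, 2, 3, 3, 3, 3, 4, 4, 4, 5, 5]
step 2: w=[0.0001, 0.0001, 0.0182, 0.0182, 0.0182, 0.0182, 0.0359, 0.0359, 0.0359, 0.4097, 0.4097]  mean=-1.0554  Neff=2.9338  idx=[6, 8, 9, 9, 9, 9, 10, 10, 10, 10, 10]

N_eff = 2.9338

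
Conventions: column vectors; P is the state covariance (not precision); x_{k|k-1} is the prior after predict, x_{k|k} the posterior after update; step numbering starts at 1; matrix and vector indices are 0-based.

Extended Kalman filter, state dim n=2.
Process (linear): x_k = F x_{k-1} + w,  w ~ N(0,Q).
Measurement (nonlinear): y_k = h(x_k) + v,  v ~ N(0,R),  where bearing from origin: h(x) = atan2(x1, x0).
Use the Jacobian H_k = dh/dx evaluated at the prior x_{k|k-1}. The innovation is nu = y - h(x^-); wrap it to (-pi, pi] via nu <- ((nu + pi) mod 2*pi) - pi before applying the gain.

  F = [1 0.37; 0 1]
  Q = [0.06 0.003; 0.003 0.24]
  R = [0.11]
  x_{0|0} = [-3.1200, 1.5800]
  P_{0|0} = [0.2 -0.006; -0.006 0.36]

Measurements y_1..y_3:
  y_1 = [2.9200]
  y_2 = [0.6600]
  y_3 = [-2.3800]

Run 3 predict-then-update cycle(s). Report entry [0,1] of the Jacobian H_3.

H_jac[0,1] = 0.0209

step 1: x^-=[-2.5354, 1.5800]  P^-=[0.3048 0.1302; 0.1302 0.6000]  H_jac=[-0.1770 -0.2841]  S=[0.1811]  K=[-0.5023; -1.0686]  nu=[0.3357]  x^+=[-2.7040, 1.2213]  P^+=[0.2592 0.0330; 0.0330 0.3932]
step 2: x^-=[-2.2522, 1.2213]  P^-=[0.3974 0.1815; 0.1815 0.6332]  H_jac=[-0.1861 -0.3431]  S=[0.2215]  K=[-0.6150; -1.1335]  nu=[-1.9847]  x^+=[-1.0315, 3.4708]  P^+=[0.3136 0.0271; 0.0271 0.3487]
step 3: x^-=[0.2527, 3.4708]  P^-=[0.4414 0.1591; 0.1591 0.5887]  H_jac=[-0.2866 0.0209]  S=[0.1446]  K=[-0.8519; -0.2304]  nu=[2.4051]  x^+=[-1.7961, 2.9167]  P^+=[0.3365 0.1307; 0.1307 0.5810]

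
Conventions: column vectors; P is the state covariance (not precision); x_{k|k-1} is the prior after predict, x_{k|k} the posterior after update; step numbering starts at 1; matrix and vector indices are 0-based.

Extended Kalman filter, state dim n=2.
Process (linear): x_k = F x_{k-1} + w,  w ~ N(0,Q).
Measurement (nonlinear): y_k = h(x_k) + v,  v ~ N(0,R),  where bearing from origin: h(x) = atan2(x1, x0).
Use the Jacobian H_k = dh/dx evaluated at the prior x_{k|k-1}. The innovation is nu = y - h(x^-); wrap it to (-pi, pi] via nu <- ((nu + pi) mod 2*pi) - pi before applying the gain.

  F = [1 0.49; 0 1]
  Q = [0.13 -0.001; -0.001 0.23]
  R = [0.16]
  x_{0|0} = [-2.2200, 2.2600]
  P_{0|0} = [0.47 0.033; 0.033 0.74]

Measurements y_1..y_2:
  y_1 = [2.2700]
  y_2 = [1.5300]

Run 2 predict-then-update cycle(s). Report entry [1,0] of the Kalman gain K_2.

K[1,0] = -0.7131

step 1: x^-=[-1.1126, 2.2600]  P^-=[0.8100 0.3946; 0.3946 0.9700]  H_jac=[-0.3562 -0.1753]  S=[0.3419]  K=[-1.0463; -0.9086]  nu=[0.2417]  x^+=[-1.3655, 2.0404]  P^+=[0.4358 0.0696; 0.0696 0.6878]
step 2: x^-=[-0.3658, 2.0404]  P^-=[0.7991 0.4056; 0.4056 0.9178]  H_jac=[-0.4749 -0.0851]  S=[0.3796]  K=[-1.0905; -0.7131]  nu=[-0.2182]  x^+=[-0.1278, 2.1959]  P^+=[0.3477 0.1104; 0.1104 0.7247]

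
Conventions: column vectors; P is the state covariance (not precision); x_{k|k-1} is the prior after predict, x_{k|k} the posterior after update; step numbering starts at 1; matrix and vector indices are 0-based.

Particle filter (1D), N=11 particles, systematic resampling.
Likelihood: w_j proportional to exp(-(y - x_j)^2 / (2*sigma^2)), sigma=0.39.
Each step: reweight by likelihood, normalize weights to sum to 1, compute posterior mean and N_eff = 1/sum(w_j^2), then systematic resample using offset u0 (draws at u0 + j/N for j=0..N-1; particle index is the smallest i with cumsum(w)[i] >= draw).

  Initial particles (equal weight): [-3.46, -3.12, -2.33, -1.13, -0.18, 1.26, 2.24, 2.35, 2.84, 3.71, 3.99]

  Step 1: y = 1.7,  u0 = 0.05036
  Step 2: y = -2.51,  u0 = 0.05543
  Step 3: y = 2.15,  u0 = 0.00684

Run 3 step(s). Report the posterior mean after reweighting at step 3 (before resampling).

post_mean = 1.2600

step 1: w=[0.0000, 0.0000, 0.0000, 0.0000, 0.0000, 0.4500, 0.3261, 0.2120, 0.0119, 0.0000, 0.0000]  mean=1.8294  Neff=2.8254  idx=[5, 5, 5, 5, 5, 6, 6, 6, 7, 7, 7]
step 2: w=[0.2000, 0.2000, 0.2000, 0.2000, 0.2000, 0.0000, 0.0000, 0.0000, 0.0000, 0.0000, 0.0000]  mean=1.2600  Neff=5.0000  idx=[0, 0, 1, 1, 2, 2, 3, 3, 3, 4, 4]
step 3: w=[0.0909, 0.0909, 0.0909, 0.0909, 0.0909, 0.0909, 0.0909, 0.0909, 0.0909, 0.0909, 0.0909]  mean=1.2600  Neff=11.0000  idx=[0, 1, 2, 3, 4, 5, 6, 7, 8, 9, 10]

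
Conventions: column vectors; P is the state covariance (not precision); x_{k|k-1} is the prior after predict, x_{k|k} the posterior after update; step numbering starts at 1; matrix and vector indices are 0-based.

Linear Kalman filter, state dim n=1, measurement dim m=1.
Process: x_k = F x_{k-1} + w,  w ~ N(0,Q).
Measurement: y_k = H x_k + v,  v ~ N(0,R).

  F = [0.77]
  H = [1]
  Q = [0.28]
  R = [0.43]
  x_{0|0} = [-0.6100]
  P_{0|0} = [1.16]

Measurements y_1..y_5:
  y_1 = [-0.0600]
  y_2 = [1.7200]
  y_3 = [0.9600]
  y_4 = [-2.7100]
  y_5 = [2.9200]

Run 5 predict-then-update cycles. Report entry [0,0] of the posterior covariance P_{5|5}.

P_post[0,0] = 0.2082

step 1: x^-=[-0.4697]  P^-=[0.9678]  S=[1.3978]  K=[0.6924]  nu=[0.4097]  x^+=[-0.1860]  P^+=[0.2977]
step 2: x^-=[-0.1432]  P^-=[0.4565]  S=[0.8865]  K=[0.5150]  nu=[1.8632]  x^+=[0.8162]  P^+=[0.2214]
step 3: x^-=[0.6285]  P^-=[0.4113]  S=[0.8413]  K=[0.4889]  nu=[0.3315]  x^+=[0.7906]  P^+=[0.2102]
step 4: x^-=[0.6087]  P^-=[0.4046]  S=[0.8346]  K=[0.4848]  nu=[-3.3187]  x^+=[-1.0002]  P^+=[0.2085]
step 5: x^-=[-0.7702]  P^-=[0.4036]  S=[0.8336]  K=[0.4842]  nu=[3.6902]  x^+=[1.0165]  P^+=[0.2082]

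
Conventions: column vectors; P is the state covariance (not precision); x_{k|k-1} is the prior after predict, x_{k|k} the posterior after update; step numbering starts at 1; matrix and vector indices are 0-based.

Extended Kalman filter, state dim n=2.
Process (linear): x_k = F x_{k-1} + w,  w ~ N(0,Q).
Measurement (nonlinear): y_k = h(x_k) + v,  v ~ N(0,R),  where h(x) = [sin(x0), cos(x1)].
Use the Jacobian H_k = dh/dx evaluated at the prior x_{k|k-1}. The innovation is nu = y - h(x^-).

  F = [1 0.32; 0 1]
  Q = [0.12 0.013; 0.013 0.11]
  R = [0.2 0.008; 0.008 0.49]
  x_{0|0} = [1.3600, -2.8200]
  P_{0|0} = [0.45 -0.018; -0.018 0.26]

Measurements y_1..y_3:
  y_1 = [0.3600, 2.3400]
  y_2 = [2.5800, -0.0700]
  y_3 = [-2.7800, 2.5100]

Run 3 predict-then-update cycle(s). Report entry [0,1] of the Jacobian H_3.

step 1: x^-=[0.4576, -2.8200]  P^-=[0.5851 0.0782; 0.0782 0.3700]  H_jac=[0.8971 0.0000; 0.0000 0.3161]  S=[0.6709 0.0302; 0.0302 0.5270]  K=[0.7823 0.0021; 0.0948 0.2165]  nu=[-0.0818, 3.2887]  x^+=[0.4006, -2.1157]  P^+=[0.1744 0.0231; 0.0231 0.3380]
step 2: x^-=[-0.2765, -2.1157]  P^-=[0.3438 0.1442; 0.1442 0.4480]  H_jac=[0.9620 0.0000; 0.0000 0.8552]  S=[0.5182 0.1267; 0.1267 0.8176]  K=[0.6251 0.0540; 0.1593 0.4439]  nu=[2.8530, 0.4484]  x^+=[1.5310, -1.4623]  P^+=[0.1304 0.0368; 0.0368 0.2558]
step 3: x^-=[1.0631, -1.4623]  P^-=[0.3002 0.1317; 0.1317 0.3658]  H_jac=[0.4862 0.0000; 0.0000 0.9941]  S=[0.2709 0.0716; 0.0716 0.8516]  K=[0.5093 0.1109; 0.1261 0.4165]  nu=[-3.6539, 2.4017]  x^+=[-0.5313, -0.9229]  P^+=[0.2113 0.0588; 0.0588 0.2063]

H_jac[0,1] = 0.0000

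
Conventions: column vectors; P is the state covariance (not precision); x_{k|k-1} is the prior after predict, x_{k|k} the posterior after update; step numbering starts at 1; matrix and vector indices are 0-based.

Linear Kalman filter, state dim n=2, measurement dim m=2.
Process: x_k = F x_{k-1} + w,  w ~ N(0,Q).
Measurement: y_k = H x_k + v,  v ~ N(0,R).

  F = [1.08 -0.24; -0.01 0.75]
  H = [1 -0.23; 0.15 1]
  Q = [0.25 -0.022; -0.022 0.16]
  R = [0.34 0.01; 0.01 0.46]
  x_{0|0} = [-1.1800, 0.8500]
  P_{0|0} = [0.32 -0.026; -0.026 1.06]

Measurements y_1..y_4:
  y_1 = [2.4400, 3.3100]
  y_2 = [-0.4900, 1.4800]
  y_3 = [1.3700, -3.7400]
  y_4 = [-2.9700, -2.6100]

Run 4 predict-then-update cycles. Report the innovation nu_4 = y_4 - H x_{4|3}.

innov = [-4.0674, -2.1243]

step 1: x^-=[-1.4784, 0.6493]  P^-=[0.6978 -0.2374; -0.2374 0.7567]  S=[1.1870 -0.2886; -0.2886 1.1612]  K=[0.6450 0.0460; -0.2082 0.5692]  nu=[4.0677, 2.8825]  x^+=[1.2780, 1.4432]  P^+=[0.2186 -0.0052; -0.0052 0.2605]
step 2: x^-=[1.0339, 1.0696]  P^-=[0.5226 -0.0755; -0.0755 0.3067]  S=[0.9136 -0.0550; -0.0550 0.7558]  K=[0.5939 0.0471; -0.1369 0.3808]  nu=[-1.2779, 0.2553]  x^+=[0.2870, 1.3417]  P^+=[0.2018 -0.0027; -0.0027 0.1742]
step 3: x^-=[-0.0121, 1.0034]  P^-=[0.4968 -0.0577; -0.0577 0.2581]  S=[0.8770 -0.0305; -0.0305 0.7119]  K=[0.5833 0.0486; -0.1215 0.3451]  nu=[1.6129, -4.7416]  x^+=[0.6980, -0.8288]  P^+=[0.1985 -0.0016; -0.0016 0.1578]
step 4: x^-=[0.9528, -0.6286]  P^-=[0.4914 -0.0538; -0.0538 0.2488]  S=[0.8693 -0.0255; -0.0255 0.7037]  K=[0.5809 0.0493; -0.1178 0.3378]  nu=[-4.0674, -2.1243]  x^+=[-1.5148, -0.8670]  P^+=[0.1977 -0.0012; -0.0012 0.1544]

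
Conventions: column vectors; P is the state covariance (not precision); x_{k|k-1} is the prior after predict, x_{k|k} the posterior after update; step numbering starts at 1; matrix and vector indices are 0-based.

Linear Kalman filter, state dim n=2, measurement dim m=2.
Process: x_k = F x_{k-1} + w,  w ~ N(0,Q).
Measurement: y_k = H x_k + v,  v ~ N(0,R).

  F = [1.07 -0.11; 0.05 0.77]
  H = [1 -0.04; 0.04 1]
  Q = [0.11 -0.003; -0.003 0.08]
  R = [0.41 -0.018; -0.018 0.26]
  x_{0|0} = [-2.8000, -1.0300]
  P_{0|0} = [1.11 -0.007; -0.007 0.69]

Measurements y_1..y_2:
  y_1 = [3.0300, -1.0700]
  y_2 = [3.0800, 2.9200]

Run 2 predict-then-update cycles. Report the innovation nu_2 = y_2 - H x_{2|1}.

innov = [1.1692, 3.5772]

step 1: x^-=[-2.8827, -0.9331]  P^-=[1.3908 -0.0078; -0.0078 0.4913]  S=[1.8022 0.0102; 0.0102 0.7529]  K=[0.7716 0.0531; -0.0189 0.6524]  nu=[5.8754, -0.0216]  x^+=[1.6496, -1.0583]  P^+=[0.3149 -0.0127; -0.0127 0.1705]
step 2: x^-=[1.8815, -0.7324]  P^-=[0.4756 -0.0110; -0.0110 0.1809]  S=[0.8867 -0.0172; -0.0172 0.4408]  K=[0.5376 0.0392; -0.0126 0.4089]  nu=[1.1692, 3.5772]  x^+=[2.6502, 0.7155]  P^+=[0.2194 -0.0083; -0.0083 0.1069]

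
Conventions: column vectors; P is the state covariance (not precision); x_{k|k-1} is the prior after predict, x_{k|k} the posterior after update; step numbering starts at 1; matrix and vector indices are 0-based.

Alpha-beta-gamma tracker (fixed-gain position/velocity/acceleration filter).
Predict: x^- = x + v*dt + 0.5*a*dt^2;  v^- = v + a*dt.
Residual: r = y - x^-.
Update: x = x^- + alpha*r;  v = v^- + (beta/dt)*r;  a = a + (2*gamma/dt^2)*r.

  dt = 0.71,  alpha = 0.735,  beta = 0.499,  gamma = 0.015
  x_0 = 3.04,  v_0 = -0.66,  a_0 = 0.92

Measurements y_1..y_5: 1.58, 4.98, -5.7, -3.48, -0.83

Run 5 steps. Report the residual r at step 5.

resid = 5.3827

step 1: x_pred=2.8033  r=-1.2233  x^+=1.9042  v^+=-0.8665  a^+=0.8472
step 2: x_pred=1.5025  r=3.4775  x^+=4.0585  v^+=2.1790  a^+=1.0542
step 3: x_pred=5.8713  r=-11.5713  x^+=-2.6336  v^+=-5.2050  a^+=0.3655
step 4: x_pred=-6.2370  r=2.7570  x^+=-4.2106  v^+=-3.0078  a^+=0.5296
step 5: x_pred=-6.2127  r=5.3827  x^+=-2.2564  v^+=1.1513  a^+=0.8499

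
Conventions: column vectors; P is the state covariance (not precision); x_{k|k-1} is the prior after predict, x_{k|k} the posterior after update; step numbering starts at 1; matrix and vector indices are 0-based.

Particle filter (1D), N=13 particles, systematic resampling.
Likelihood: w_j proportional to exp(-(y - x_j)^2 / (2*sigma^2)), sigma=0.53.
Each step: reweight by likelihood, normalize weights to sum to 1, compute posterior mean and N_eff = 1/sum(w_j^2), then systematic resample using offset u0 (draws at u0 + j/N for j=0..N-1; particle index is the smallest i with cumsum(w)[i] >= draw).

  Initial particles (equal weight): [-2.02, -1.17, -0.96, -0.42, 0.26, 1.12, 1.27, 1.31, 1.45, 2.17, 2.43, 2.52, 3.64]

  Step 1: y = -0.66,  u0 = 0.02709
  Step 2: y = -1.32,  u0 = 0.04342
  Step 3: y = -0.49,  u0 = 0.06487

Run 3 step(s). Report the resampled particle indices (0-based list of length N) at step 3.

step 1: w=[0.0140, 0.2376, 0.3216, 0.3407, 0.0837, 0.0013, 0.0005, 0.0004, 0.0001, 0.0000, 0.0000, 0.0000, 0.0000]  mean=-0.7336  Neff=3.5313  idx=[1, 1, 1, 2, 2, 2, 2, 2, 3, 3, 3, 3, 4]
step 2: w=[0.1230, 0.1230, 0.1230, 0.1017, 0.1017, 0.1017, 0.1017, 0.1017, 0.0303, 0.0303, 0.0303, 0.0303, 0.0015]  mean=-0.9703  Neff=9.9259  idx=[0, 0, 1, 2, 2, 3, 4, 5, 5, 6, 7, 8, 10]
step 3: w=[0.0534, 0.0534, 0.0534, 0.0534, 0.0534, 0.0820, 0.0820, 0.0820, 0.0820, 0.0820, 0.0820, 0.1205, 0.1205]  mean=-0.8859  Neff=11.9546  idx=[1, 2, 4, 5, 6, 7, 8, 9, 10, 10, 11, 12, 12]

resampled_idx = [1, 2, 4, 5, 6, 7, 8, 9, 10, 10, 11, 12, 12]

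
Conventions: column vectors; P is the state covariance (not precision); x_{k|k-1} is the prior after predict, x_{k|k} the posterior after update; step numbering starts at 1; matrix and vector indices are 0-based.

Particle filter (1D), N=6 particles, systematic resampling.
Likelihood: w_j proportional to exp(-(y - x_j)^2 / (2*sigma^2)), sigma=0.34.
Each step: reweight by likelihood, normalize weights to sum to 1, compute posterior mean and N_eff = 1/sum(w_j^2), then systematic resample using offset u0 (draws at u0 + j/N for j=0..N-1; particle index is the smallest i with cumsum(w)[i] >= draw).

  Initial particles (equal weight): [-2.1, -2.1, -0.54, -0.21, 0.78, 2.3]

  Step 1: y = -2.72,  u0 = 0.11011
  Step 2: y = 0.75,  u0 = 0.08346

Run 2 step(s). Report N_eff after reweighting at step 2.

step 1: w=[0.5000, 0.5000, 0.0000, 0.0000, 0.0000, 0.0000]  mean=-2.1000  Neff=2.0000  idx=[0, 0, 0, 1, 1, 1]
step 2: w=[0.1667, 0.1667, 0.1667, 0.1667, 0.1667, 0.1667]  mean=-2.1000  Neff=6.0000  idx=[0, 1, 2, 3, 4, 5]

N_eff = 6.0000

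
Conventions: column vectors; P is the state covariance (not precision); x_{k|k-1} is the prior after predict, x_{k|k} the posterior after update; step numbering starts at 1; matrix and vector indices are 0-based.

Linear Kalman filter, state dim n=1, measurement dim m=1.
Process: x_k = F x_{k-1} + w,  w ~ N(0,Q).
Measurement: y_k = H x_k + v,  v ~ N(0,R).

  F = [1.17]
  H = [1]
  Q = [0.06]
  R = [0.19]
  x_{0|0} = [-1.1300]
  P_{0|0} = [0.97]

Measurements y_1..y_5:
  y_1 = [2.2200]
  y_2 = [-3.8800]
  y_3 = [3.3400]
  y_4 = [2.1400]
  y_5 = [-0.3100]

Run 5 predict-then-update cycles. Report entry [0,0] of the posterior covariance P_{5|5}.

step 1: x^-=[-1.3221]  P^-=[1.3878]  S=[1.5778]  K=[0.8796]  nu=[3.5421]  x^+=[1.7935]  P^+=[0.1671]
step 2: x^-=[2.0984]  P^-=[0.2888]  S=[0.4788]  K=[0.6032]  nu=[-5.9784]  x^+=[-1.5075]  P^+=[0.1146]
step 3: x^-=[-1.7638]  P^-=[0.2169]  S=[0.4069]  K=[0.5330]  nu=[5.1038]  x^+=[0.9567]  P^+=[0.1013]
step 4: x^-=[1.1193]  P^-=[0.1986]  S=[0.3886]  K=[0.5111]  nu=[1.0207]  x^+=[1.6410]  P^+=[0.0971]
step 5: x^-=[1.9200]  P^-=[0.1929]  S=[0.3829]  K=[0.5038]  nu=[-2.2300]  x^+=[0.7964]  P^+=[0.0957]

P_post[0,0] = 0.0957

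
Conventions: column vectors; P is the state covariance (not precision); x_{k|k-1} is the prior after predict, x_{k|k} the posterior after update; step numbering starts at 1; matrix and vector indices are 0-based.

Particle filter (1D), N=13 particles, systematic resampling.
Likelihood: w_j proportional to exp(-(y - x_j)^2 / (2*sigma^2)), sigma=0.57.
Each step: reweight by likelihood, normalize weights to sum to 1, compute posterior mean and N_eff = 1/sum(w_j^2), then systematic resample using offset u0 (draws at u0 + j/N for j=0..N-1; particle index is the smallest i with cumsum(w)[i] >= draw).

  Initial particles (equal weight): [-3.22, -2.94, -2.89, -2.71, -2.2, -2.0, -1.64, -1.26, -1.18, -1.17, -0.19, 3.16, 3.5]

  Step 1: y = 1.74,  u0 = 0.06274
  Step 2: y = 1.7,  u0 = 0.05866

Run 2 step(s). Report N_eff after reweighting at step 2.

step 1: w=[0.0000, 0.0000, 0.0000, 0.0000, 0.0000, 0.0000, 0.0000, 0.0000, 0.0000, 0.0000, 0.0572, 0.7926, 0.1501]  mean=3.0191  Neff=1.5289  idx=[11, 11, 11, 11, 11, 11, 11, 11, 11, 11, 11, 12, 12]
step 2: w=[0.0880, 0.0880, 0.0880, 0.0880, 0.0880, 0.0880, 0.0880, 0.0880, 0.0880, 0.0880, 0.0880, 0.0160, 0.0160]  mean=3.1709  Neff=11.6685  idx=[0, 1, 2, 3, 4, 5, 5, 6, 7, 8, 9, 10, 11]

N_eff = 11.6685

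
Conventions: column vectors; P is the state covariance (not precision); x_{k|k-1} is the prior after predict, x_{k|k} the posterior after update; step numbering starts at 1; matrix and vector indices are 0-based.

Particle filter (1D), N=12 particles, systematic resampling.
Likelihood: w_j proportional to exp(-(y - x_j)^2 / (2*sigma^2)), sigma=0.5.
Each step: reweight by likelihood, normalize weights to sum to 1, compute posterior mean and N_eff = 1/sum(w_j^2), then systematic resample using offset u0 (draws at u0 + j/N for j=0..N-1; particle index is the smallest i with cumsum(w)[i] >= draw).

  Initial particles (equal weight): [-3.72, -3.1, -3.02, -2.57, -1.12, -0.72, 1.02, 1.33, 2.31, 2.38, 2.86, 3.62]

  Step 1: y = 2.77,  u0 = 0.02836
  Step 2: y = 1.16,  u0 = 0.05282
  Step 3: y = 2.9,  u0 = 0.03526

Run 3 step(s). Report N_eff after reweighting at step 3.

step 1: w=[0.0000, 0.0000, 0.0000, 0.0000, 0.0000, 0.0000, 0.0008, 0.0060, 0.2490, 0.2805, 0.3741, 0.0896]  mean=2.6458  Neff=3.4643  idx=[8, 8, 8, 9, 9, 9, 9, 10, 10, 10, 10, 11]
step 2: w=[0.1654, 0.1654, 0.1654, 0.1187, 0.1187, 0.1187, 0.1187, 0.0072, 0.0072, 0.0072, 0.0072, 0.0000]  mean=2.3591  Neff=7.2100  idx=[0, 0, 1, 1, 2, 2, 3, 4, 4, 5, 6, 6]
step 3: w=[0.0769, 0.0769, 0.0769, 0.0769, 0.0769, 0.0769, 0.0898, 0.0898, 0.0898, 0.0898, 0.0898, 0.0898]  mean=2.3477  Neff=11.9283  idx=[0, 1, 2, 3, 4, 5, 6, 7, 8, 9, 10, 11]

N_eff = 11.9283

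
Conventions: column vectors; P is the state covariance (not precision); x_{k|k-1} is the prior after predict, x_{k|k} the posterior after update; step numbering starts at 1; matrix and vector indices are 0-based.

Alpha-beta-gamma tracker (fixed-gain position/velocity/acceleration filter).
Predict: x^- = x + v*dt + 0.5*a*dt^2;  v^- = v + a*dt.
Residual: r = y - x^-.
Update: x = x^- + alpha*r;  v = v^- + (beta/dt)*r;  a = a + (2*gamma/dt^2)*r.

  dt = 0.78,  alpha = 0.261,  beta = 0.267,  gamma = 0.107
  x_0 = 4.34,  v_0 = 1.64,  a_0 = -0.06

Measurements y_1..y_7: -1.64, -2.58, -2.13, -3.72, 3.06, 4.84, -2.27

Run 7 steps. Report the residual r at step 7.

step 1: x_pred=5.6009  r=-7.2409  x^+=3.7111  v^+=-0.8854  a^+=-2.6069
step 2: x_pred=2.2274  r=-4.8074  x^+=0.9727  v^+=-4.5645  a^+=-4.2979
step 3: x_pred=-3.8950  r=1.7650  x^+=-3.4344  v^+=-7.3126  a^+=-3.6771
step 4: x_pred=-10.2568  r=6.5368  x^+=-8.5507  v^+=-7.9432  a^+=-1.3778
step 5: x_pred=-15.1655  r=18.2255  x^+=-10.4086  v^+=-2.7791  a^+=5.0329
step 6: x_pred=-11.0454  r=15.8854  x^+=-6.8993  v^+=6.5842  a^+=10.6204
step 7: x_pred=1.4671  r=-3.7371  x^+=0.4917  v^+=13.5889  a^+=9.3059

resid = -3.7371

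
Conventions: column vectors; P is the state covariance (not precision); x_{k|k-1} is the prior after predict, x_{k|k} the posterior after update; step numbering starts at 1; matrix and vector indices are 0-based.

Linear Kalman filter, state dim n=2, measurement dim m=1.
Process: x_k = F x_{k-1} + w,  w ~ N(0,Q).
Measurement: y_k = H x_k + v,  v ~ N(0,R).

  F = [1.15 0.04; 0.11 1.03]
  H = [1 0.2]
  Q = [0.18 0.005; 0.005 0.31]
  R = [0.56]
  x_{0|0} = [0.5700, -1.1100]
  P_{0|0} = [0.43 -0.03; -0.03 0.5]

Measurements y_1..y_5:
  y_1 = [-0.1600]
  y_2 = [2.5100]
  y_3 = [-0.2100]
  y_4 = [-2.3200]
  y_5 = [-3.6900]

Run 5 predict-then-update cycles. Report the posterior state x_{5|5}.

step 1: x^-=[0.6111, -1.0806]  P^-=[0.7467 0.0443; 0.0443 0.8389]  S=[1.3580]  K=[0.5564; 0.1562]  nu=[-0.5550]  x^+=[0.3023, -1.1673]  P^+=[0.3263 -0.0737; -0.0737 0.8057]
step 2: x^-=[0.3010, -1.1690]  P^-=[0.6061 -0.0081; -0.0081 1.1520]  S=[1.2089]  K=[0.5000; 0.1839]  nu=[2.4428]  x^+=[1.5224, -0.7199]  P^+=[0.3038 -0.1193; -0.1193 1.1112]
step 3: x^-=[1.7219, -0.5740]  P^-=[0.5726 -0.0526; -0.0526 1.4655]  S=[1.1702]  K=[0.4804; 0.2055]  nu=[-1.8171]  x^+=[0.8491, -0.9475]  P^+=[0.3026 -0.1681; -0.1681 1.4161]
step 4: x^-=[0.9385, -0.8825]  P^-=[0.5670 -0.0982; -0.0982 1.7779]  S=[1.1588]  K=[0.4723; 0.2221]  nu=[-3.0820]  x^+=[-0.5173, -1.5669]  P^+=[0.3085 -0.2198; -0.2198 1.7207]
step 5: x^-=[-0.6575, -1.6708]  P^-=[0.5705 -0.1464; -0.1464 2.0894]  S=[1.1555]  K=[0.4684; 0.2350]  nu=[-2.6983]  x^+=[-1.9213, -2.3048]  P^+=[0.3170 -0.2736; -0.2736 2.0257]

x_post = [-1.9213, -2.3048]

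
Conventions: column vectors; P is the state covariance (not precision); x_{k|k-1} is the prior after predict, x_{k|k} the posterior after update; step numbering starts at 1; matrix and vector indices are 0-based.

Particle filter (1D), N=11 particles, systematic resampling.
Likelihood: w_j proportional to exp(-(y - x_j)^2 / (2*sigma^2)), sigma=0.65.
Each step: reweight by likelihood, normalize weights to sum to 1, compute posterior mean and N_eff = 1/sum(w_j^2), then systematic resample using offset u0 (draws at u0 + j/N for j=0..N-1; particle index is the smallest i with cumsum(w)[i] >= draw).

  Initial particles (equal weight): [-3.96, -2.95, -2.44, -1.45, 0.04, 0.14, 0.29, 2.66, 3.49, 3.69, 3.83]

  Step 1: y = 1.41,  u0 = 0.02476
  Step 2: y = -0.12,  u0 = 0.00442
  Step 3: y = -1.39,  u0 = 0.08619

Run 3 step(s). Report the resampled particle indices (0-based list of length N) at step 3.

resampled_idx = [0, 1, 2, 2, 3, 4, 5, 6, 7, 9, 10]

step 1: w=[0.0000, 0.0000, 0.0000, 0.0001, 0.1669, 0.2281, 0.3487, 0.2422, 0.0092, 0.0033, 0.0015]  mean=0.8337  Neff=3.8425  idx=[4, 4, 5, 5, 5, 6, 6, 6, 7, 7, 7]
step 2: w=[0.1353, 0.1353, 0.1288, 0.1288, 0.1288, 0.1143, 0.1143, 0.1143, 0.0000, 0.0000, 0.0000]  mean=0.1645  Neff=7.9626  idx=[0, 0, 1, 2, 2, 3, 4, 4, 5, 6, 7]
step 3: w=[0.1296, 0.1296, 0.1296, 0.0913, 0.0913, 0.0913, 0.0913, 0.0913, 0.0516, 0.0516, 0.0516]  mean=0.1244  Neff=9.9978  idx=[0, 1, 2, 2, 3, 4, 5, 6, 7, 9, 10]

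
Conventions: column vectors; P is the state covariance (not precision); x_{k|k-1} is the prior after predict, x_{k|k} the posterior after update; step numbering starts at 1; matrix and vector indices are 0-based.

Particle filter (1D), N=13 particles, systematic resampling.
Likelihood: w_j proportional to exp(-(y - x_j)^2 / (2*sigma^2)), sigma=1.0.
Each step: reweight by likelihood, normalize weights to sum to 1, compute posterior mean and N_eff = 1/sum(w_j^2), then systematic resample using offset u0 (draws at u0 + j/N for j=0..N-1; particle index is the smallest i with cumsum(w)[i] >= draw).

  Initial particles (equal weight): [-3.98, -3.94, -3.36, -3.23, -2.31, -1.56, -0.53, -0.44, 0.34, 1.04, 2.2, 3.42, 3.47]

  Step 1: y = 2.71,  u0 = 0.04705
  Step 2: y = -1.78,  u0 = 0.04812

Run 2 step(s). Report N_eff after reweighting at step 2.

step 1: w=[0.0000, 0.0000, 0.0000, 0.0000, 0.0000, 0.0000, 0.0019, 0.0026, 0.0221, 0.0910, 0.3222, 0.2852, 0.2749]  mean=2.7382  Neff=3.7102  idx=[9, 10, 10, 10, 10, 10, 11, 11, 11, 12, 12, 12, 12]
step 2: w=[0.9113, 0.0177, 0.0177, 0.0177, 0.0177, 0.0177, 0.0001, 0.0001, 0.0001, 0.0001, 0.0001, 0.0001, 0.0001]  mean=1.1433  Neff=1.2018  idx=[0, 0, 0, 0, 0, 0, 0, 0, 0, 0, 0, 0, 4]

N_eff = 1.2018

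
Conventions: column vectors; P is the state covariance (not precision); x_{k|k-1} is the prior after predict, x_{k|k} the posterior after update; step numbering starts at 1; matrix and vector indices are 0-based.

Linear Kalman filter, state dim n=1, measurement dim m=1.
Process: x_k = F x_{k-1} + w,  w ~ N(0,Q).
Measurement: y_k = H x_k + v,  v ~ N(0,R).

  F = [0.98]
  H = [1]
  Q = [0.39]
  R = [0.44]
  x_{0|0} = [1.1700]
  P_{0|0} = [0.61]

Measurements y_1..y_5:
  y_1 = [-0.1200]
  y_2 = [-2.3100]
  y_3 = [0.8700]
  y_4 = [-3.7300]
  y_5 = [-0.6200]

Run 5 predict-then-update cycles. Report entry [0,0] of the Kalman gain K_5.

K[0,0] = 0.5928

step 1: x^-=[1.1466]  P^-=[0.9758]  S=[1.4158]  K=[0.6892]  nu=[-1.2666]  x^+=[0.2736]  P^+=[0.3033]
step 2: x^-=[0.2681]  P^-=[0.6813]  S=[1.1213]  K=[0.6076]  nu=[-2.5781]  x^+=[-1.2983]  P^+=[0.2673]
step 3: x^-=[-1.2723]  P^-=[0.6467]  S=[1.0867]  K=[0.5951]  nu=[2.1423]  x^+=[0.0026]  P^+=[0.2619]
step 4: x^-=[0.0026]  P^-=[0.6415]  S=[1.0815]  K=[0.5932]  nu=[-3.7326]  x^+=[-2.2114]  P^+=[0.2610]
step 5: x^-=[-2.1672]  P^-=[0.6407]  S=[1.0807]  K=[0.5928]  nu=[1.5472]  x^+=[-1.2500]  P^+=[0.2608]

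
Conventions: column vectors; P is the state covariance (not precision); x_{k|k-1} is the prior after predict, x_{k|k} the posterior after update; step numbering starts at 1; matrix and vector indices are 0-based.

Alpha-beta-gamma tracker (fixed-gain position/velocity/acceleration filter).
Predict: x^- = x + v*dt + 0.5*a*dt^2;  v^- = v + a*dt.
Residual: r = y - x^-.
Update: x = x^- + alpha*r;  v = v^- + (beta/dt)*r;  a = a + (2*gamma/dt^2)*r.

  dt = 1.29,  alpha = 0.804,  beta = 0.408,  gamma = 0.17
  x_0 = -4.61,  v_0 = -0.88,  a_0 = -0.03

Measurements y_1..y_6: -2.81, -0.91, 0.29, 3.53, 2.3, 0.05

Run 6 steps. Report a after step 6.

step 1: x_pred=-5.7702  r=2.9602  x^+=-3.3902  v^+=0.0175  a^+=0.5748
step 2: x_pred=-2.8893  r=1.9793  x^+=-1.2979  v^+=1.3850  a^+=0.9792
step 3: x_pred=1.3035  r=-1.0135  x^+=0.4886  v^+=2.3277  a^+=0.7721
step 4: x_pred=4.1338  r=-0.6038  x^+=3.6483  v^+=3.1327  a^+=0.6488
step 5: x_pred=8.2294  r=-5.9294  x^+=3.4622  v^+=2.0943  a^+=-0.5627
step 6: x_pred=5.6956  r=-5.6456  x^+=1.1565  v^+=-0.4172  a^+=-1.7162

a_post = -1.7162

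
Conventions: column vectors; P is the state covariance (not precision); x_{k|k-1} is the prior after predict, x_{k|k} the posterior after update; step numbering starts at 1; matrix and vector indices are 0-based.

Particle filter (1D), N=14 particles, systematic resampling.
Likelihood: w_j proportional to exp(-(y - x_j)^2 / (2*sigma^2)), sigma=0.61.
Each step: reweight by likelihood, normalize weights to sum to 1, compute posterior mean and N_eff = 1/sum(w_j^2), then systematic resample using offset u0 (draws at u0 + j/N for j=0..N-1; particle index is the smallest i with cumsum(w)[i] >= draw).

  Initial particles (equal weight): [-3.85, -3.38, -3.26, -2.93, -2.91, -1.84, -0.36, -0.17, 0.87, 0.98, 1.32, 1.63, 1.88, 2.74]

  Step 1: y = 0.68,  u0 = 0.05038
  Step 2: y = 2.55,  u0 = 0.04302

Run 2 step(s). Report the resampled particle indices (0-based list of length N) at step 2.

step 1: w=[0.0000, 0.0000, 0.0000, 0.0000, 0.0000, 0.0001, 0.0673, 0.1090, 0.2743, 0.2551, 0.1660, 0.0856, 0.0416, 0.0010]  mean=0.8853  Neff=5.1717  idx=[6, 7, 8, 8, 8, 8, 9, 9, 9, 9, 10, 10, 11, 12]
step 2: w=[0.0000, 0.0000, 0.0165, 0.0165, 0.0165, 0.0165, 0.0267, 0.0267, 0.0267, 0.0267, 0.0959, 0.0959, 0.2348, 0.4006]  mean=1.5511  Neff=4.2026  idx=[4, 7, 10, 10, 11, 12, 12, 12, 13, 13, 13, 13, 13, 13]

resampled_idx = [4, 7, 10, 10, 11, 12, 12, 12, 13, 13, 13, 13, 13, 13]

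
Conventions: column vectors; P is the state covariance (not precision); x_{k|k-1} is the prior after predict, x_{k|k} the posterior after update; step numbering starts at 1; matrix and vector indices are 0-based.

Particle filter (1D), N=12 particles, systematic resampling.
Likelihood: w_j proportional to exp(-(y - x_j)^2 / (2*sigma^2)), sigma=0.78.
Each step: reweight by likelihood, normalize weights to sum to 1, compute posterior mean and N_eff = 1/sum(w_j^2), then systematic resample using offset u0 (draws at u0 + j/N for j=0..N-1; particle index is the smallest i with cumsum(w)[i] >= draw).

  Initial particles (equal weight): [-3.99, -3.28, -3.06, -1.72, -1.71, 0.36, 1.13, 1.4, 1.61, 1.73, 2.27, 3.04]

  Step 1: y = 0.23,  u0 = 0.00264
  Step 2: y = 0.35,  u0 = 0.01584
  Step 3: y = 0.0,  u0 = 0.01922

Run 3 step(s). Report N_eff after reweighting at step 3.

N_eff = 10.3692

step 1: w=[0.0000, 0.0000, 0.0001, 0.0190, 0.0196, 0.4260, 0.2220, 0.1402, 0.0903, 0.0680, 0.0141, 0.0007]  mean=0.8313  Neff=3.7855  idx=[3, 5, 5, 5, 5, 5, 6, 6, 6, 7, 8, 9]
step 2: w=[0.0038, 0.1293, 0.1293, 0.1293, 0.1293, 0.1293, 0.0784, 0.0784, 0.0784, 0.0523, 0.0351, 0.0270]  mean=0.6685  Neff=9.3670  idx=[1, 1, 2, 3, 3, 4, 4, 5, 6, 7, 8, 9]
step 3: w=[0.1065, 0.1065, 0.1065, 0.1065, 0.1065, 0.1065, 0.1065, 0.1065, 0.0415, 0.0415, 0.0415, 0.0237]  mean=0.4804  Neff=10.3692  idx=[0, 0, 1, 2, 3, 4, 4, 5, 6, 7, 8, 10]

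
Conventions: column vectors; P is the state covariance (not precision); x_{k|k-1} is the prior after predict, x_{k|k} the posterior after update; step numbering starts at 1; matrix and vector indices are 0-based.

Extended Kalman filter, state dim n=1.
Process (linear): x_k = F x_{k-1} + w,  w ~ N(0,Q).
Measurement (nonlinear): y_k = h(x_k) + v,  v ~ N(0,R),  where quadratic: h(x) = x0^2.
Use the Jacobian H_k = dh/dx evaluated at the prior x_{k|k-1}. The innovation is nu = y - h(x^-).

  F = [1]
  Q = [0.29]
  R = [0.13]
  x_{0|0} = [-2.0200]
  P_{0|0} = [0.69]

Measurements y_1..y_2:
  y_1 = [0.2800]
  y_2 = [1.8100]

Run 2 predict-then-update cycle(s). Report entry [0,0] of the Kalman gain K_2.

K[0,0] = -0.4211

step 1: x^-=[-2.0200]  P^-=[0.9800]  H_jac=[-4.0400]  S=[16.1252]  K=[-0.2455]  nu=[-3.8004]  x^+=[-1.0869]  P^+=[0.0079]
step 2: x^-=[-1.0869]  P^-=[0.2979]  H_jac=[-2.1738]  S=[1.5377]  K=[-0.4211]  nu=[0.6287]  x^+=[-1.3516]  P^+=[0.0252]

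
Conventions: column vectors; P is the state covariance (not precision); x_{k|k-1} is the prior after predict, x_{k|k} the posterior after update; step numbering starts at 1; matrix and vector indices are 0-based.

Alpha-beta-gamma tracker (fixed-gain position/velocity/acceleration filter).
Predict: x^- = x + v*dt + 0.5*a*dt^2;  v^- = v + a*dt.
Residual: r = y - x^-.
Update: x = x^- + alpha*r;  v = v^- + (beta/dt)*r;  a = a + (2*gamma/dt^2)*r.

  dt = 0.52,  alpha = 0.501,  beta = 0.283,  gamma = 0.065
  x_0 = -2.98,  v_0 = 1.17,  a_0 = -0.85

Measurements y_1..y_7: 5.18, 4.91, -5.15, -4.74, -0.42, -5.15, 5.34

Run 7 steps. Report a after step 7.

step 1: x_pred=-2.4865  r=7.6665  x^+=1.3544  v^+=4.9004  a^+=2.8358
step 2: x_pred=4.2860  r=0.6240  x^+=4.5986  v^+=6.7146  a^+=3.1358
step 3: x_pred=8.5142  r=-13.6642  x^+=1.6684  v^+=0.9088  a^+=-3.4335
step 4: x_pred=1.6768  r=-6.4168  x^+=-1.5380  v^+=-4.3689  a^+=-6.5185
step 5: x_pred=-4.6911  r=4.2711  x^+=-2.5513  v^+=-5.4340  a^+=-4.4650
step 6: x_pred=-5.9806  r=0.8306  x^+=-5.5645  v^+=-7.3037  a^+=-4.0657
step 7: x_pred=-9.9121  r=15.2521  x^+=-2.2708  v^+=-1.1172  a^+=3.2671

a_post = 3.2671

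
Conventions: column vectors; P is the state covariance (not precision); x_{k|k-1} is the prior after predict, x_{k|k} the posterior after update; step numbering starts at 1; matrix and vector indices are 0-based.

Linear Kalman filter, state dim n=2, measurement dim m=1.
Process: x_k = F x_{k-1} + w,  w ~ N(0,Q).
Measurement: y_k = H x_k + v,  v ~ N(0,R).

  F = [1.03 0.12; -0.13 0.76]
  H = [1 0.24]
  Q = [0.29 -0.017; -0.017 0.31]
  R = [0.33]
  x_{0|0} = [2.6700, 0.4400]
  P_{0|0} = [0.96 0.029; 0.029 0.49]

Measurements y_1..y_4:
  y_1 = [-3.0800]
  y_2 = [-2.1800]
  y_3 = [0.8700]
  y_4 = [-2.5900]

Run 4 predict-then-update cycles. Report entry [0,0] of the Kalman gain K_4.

step 1: x^-=[2.8029, -0.0127]  P^-=[1.3227 -0.0786; -0.0786 0.6035]  S=[1.6497]  K=[0.7903; 0.0402]  nu=[-5.8799]  x^+=[-1.8441, -0.2488]  P^+=[0.2922 -0.1310; -0.1310 0.6009]
step 2: x^-=[-1.9293, 0.0507]  P^-=[0.5763 -0.1018; -0.1018 0.6879]  S=[0.8971]  K=[0.6152; 0.0705]  nu=[-0.2629]  x^+=[-2.0910, 0.0321]  P^+=[0.2368 -0.1407; -0.1407 0.6834]
step 3: x^-=[-2.1499, 0.2962]  P^-=[0.5163 -0.0944; -0.0944 0.7365]  S=[0.8434]  K=[0.5853; 0.0977]  nu=[2.9488]  x^+=[-0.4240, 0.5844]  P^+=[0.2274 -0.1426; -0.1426 0.7285]
step 4: x^-=[-0.3666, 0.4993]  P^-=[0.5065 -0.0904; -0.0904 0.7628]  S=[0.8370]  K=[0.5792; 0.1107]  nu=[-2.3432]  x^+=[-1.7237, 0.2398]  P^+=[0.2257 -0.1441; -0.1441 0.7525]

K[0,0] = 0.5792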